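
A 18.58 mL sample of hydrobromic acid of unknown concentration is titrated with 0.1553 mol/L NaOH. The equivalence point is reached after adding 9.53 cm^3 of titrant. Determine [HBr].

0.0797 M

n(NaOH) delivered = 0.1553 x 0.009530 = 0.001480 mol.
For a 1:1 reaction, n(HBr) = 0.001480 mol.
[HBr] = 0.001480 mol / 0.01858 L = 0.0797 M.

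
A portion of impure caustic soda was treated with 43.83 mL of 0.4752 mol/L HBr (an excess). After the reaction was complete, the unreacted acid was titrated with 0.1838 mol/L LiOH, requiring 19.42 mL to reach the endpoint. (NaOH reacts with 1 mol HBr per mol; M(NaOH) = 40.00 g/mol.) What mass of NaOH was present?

0.690 g

Total n(HBr) added = 0.4752 x 0.04383 = 0.02083 mol.
n(LiOH) used = 0.1838 x 0.01942 = 0.003569 mol, which equals the excess n(HBr).
So n(HBr) consumed by the sample = 0.02083 - 0.003569 = 0.01726 mol.
n(NaOH) = 0.01726 / 1 = 0.01726 mol.
mass = 0.01726 mol x 40.00 g/mol = 0.690 g.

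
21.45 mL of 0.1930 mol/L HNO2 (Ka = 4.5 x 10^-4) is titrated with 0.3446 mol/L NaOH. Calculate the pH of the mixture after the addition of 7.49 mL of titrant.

Initial n(HNO2) = 0.1930 x 0.02145 = 0.004140 mol.
n(NaOH) added = 0.3446 x 0.007490 = 0.002581 mol, converting that many moles of HNO2 to NO2-.
Remaining n(HNO2) = 0.001559 mol; n(NO2-) = 0.002581 mol.
By Henderson-Hasselbalch, pH = pKa + log([A^-]/[HA]) = 3.35 + log(0.002581/0.001559) = 3.35 + (+0.22) = 3.57.

3.57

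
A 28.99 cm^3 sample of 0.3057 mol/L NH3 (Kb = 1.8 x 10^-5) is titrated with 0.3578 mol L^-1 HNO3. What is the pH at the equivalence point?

n(NH3) = 0.3057 x 0.02899 = 0.008862 mol; V(HNO3) at equivalence = 0.008862/0.3578 = 0.02477 L.
At equivalence the base is fully converted to NH4+; total volume = 0.05376 L, so [NH4+] = 0.008862/0.05376 = 0.1649 M.
Ka(NH4+) = Kw/Kb = 1.0e-14 / 1.8 x 10^-5 = 5.56e-10.
[H^+] = sqrt(Ka x [NH4+]) = sqrt(5.56e-10 x 0.1649) = 9.57e-6 M.
pH = -log(9.57e-6) = 5.02.

5.02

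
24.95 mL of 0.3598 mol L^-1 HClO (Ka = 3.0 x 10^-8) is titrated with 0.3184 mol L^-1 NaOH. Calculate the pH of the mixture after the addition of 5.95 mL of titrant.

Initial n(HClO) = 0.3598 x 0.02495 = 0.008977 mol.
n(NaOH) added = 0.3184 x 0.005950 = 0.001894 mol, converting that many moles of HClO to ClO-.
Remaining n(HClO) = 0.007083 mol; n(ClO-) = 0.001894 mol.
By Henderson-Hasselbalch, pH = pKa + log([A^-]/[HA]) = 7.52 + log(0.001894/0.007083) = 7.52 + (-0.57) = 6.95.

6.95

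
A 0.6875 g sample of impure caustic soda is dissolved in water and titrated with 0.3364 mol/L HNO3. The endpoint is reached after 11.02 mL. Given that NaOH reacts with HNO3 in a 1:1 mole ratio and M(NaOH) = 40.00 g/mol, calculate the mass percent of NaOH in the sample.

21.6%

n(HNO3) = 0.3364 x 0.01102 = 0.003707 mol.
n(NaOH) = 0.003707 / 1 = 0.003707 mol.
mass of NaOH = 0.003707 x 40.00 = 0.1483 g.
% purity = 0.1483 / 0.6875 x 100 = 21.6%.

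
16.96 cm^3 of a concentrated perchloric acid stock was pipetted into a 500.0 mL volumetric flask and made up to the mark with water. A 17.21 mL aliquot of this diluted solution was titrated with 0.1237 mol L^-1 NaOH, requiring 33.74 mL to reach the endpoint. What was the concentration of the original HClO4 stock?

7.15 M

n(NaOH) = 0.1237 x 0.03374 = 0.004174 mol.
n(HClO4) in the aliquot = 0.004174 mol.
[diluted HClO4] = 0.004174 / 0.01721 = 0.2425 M.
Dilution factor = 500.0/16.96 = 29.48, so [stock] = 0.2425 x 29.48 = 7.15 M.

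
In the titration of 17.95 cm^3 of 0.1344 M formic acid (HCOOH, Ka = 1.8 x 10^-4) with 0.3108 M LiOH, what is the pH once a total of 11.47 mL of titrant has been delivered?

n(acid) = 0.1344 x 0.01795 = 0.002412 mol; n(LiOH) added = 0.3108 x 0.01147 = 0.003565 mol.
Base is in excess by 0.003565 - 0.002412 = 0.001152 mol in a total volume of 0.02942 L.
[OH^-] = 0.001152/0.02942 = 0.03917 M, so pOH = 1.41 and pH = 14.00 - 1.41 = 12.59.

12.59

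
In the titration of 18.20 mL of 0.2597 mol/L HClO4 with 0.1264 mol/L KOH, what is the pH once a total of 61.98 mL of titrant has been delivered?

12.59

n(acid) = 0.2597 x 0.01820 = 0.004727 mol; n(KOH) added = 0.1264 x 0.06198 = 0.007834 mol.
Base is in excess by 0.007834 - 0.004727 = 0.003108 mol in a total volume of 0.08018 L.
[OH^-] = 0.003108/0.08018 = 0.03876 M, so pOH = 1.41 and pH = 14.00 - 1.41 = 12.59.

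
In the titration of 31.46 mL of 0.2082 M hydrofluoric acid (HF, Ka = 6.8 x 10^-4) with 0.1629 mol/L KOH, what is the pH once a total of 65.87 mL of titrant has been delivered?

n(acid) = 0.2082 x 0.03146 = 0.006550 mol; n(KOH) added = 0.1629 x 0.06587 = 0.01073 mol.
Base is in excess by 0.01073 - 0.006550 = 0.004180 mol in a total volume of 0.09733 L.
[OH^-] = 0.004180/0.09733 = 0.04295 M, so pOH = 1.37 and pH = 14.00 - 1.37 = 12.63.

12.63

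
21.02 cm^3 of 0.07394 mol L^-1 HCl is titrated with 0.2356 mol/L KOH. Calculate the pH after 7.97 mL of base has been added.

12.05

n(acid) = 0.07394 x 0.02102 = 0.001554 mol; n(KOH) added = 0.2356 x 0.007970 = 0.001878 mol.
Base is in excess by 0.001878 - 0.001554 = 0.0003235 mol in a total volume of 0.02899 L.
[OH^-] = 0.0003235/0.02899 = 0.01116 M, so pOH = 1.95 and pH = 14.00 - 1.95 = 12.05.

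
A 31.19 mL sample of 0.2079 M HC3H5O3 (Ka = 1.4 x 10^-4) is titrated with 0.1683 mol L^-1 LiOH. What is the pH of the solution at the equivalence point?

8.41

n(HC3H5O3) = 0.2079 x 0.03119 = 0.006484 mol; V(LiOH) at equivalence = 0.006484/0.1683 = 0.03853 L.
At equivalence all the acid is converted to C3H5O3-; total volume = 0.03119 + 0.03853 = 0.06972 L, so [C3H5O3-] = 0.006484/0.06972 = 0.09301 M.
Kb = Kw/Ka = 1.0e-14 / 1.4 x 10^-4 = 7.14e-11.
[OH^-] = sqrt(Kb x [C3H5O3-]) = sqrt(7.14e-11 x 0.09301) = 2.58e-6 M.
pOH = 5.59, so pH = 14.00 - 5.59 = 8.41.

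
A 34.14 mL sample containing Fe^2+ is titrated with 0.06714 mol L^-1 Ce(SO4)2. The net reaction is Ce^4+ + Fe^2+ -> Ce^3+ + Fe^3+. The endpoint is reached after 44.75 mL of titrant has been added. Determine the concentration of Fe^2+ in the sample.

0.0880 M

n(Ce(SO4)2) = 0.06714 x 0.04475 = 0.003005 mol.
From the balanced equation, 1 mol Ce(SO4)2 reacts with 1 mol Fe^2+, so n(Fe^2+) = 0.003005 x 1/1 = 0.003005 mol.
[Fe^2+] = 0.003005 / 0.03414 L = 0.0880 M.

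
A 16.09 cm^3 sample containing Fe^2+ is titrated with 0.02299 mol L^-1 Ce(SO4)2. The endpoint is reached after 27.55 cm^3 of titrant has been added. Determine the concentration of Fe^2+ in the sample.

0.0394 M

n(Ce(SO4)2) = 0.02299 x 0.02755 = 0.0006334 mol.
From the balanced equation, 1 mol Ce(SO4)2 reacts with 1 mol Fe^2+, so n(Fe^2+) = 0.0006334 x 1/1 = 0.0006334 mol.
[Fe^2+] = 0.0006334 / 0.01609 L = 0.0394 M.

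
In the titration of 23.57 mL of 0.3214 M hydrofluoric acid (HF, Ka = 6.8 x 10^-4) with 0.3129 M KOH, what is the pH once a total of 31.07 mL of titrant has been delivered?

12.59

n(acid) = 0.3214 x 0.02357 = 0.007575 mol; n(KOH) added = 0.3129 x 0.03107 = 0.009722 mol.
Base is in excess by 0.009722 - 0.007575 = 0.002146 mol in a total volume of 0.05464 L.
[OH^-] = 0.002146/0.05464 = 0.03928 M, so pOH = 1.41 and pH = 14.00 - 1.41 = 12.59.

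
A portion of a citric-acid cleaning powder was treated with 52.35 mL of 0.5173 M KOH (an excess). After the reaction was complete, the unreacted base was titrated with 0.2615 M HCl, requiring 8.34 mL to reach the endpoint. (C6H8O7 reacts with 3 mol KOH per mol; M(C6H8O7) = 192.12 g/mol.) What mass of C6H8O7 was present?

1.59 g

Total n(KOH) added = 0.5173 x 0.05235 = 0.02708 mol.
n(HCl) used = 0.2615 x 0.008340 = 0.002181 mol, which equals the excess n(KOH).
So n(KOH) consumed by the sample = 0.02708 - 0.002181 = 0.02490 mol.
n(C6H8O7) = 0.02490 / 3 = 0.008300 mol.
mass = 0.008300 mol x 192.12 g/mol = 1.59 g.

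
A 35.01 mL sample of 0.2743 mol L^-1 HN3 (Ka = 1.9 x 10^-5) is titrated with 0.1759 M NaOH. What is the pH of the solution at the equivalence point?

8.88

n(HN3) = 0.2743 x 0.03501 = 0.009603 mol; V(NaOH) at equivalence = 0.009603/0.1759 = 0.05459 L.
At equivalence all the acid is converted to N3-; total volume = 0.03501 + 0.05459 = 0.08960 L, so [N3-] = 0.009603/0.08960 = 0.1072 M.
Kb = Kw/Ka = 1.0e-14 / 1.9 x 10^-5 = 5.26e-10.
[OH^-] = sqrt(Kb x [N3-]) = sqrt(5.26e-10 x 0.1072) = 7.51e-6 M.
pOH = 5.12, so pH = 14.00 - 5.12 = 8.88.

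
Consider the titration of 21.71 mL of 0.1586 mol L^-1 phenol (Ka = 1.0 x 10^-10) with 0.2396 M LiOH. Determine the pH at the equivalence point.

11.49

n(C6H5OH) = 0.1586 x 0.02171 = 0.003443 mol; V(LiOH) at equivalence = 0.003443/0.2396 = 0.01437 L.
At equivalence all the acid is converted to C6H5O-; total volume = 0.02171 + 0.01437 = 0.03608 L, so [C6H5O-] = 0.003443/0.03608 = 0.09543 M.
Kb = Kw/Ka = 1.0e-14 / 1.0 x 10^-10 = 0.000100.
[OH^-] = sqrt(Kb x [C6H5O-]) = sqrt(0.000100 x 0.09543) = 0.00309 M.
pOH = 2.51, so pH = 14.00 - 2.51 = 11.49.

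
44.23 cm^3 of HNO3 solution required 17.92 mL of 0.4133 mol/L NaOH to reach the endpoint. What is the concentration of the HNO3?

0.167 M

n(NaOH) delivered = 0.4133 x 0.01792 = 0.007406 mol.
For a 1:1 reaction, n(HNO3) = 0.007406 mol.
[HNO3] = 0.007406 mol / 0.04423 L = 0.167 M.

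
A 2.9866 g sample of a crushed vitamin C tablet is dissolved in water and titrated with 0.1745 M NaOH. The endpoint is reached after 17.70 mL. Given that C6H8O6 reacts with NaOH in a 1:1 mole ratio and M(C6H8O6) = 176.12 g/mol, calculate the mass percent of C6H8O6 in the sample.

n(NaOH) = 0.1745 x 0.01770 = 0.003089 mol.
n(C6H8O6) = 0.003089 / 1 = 0.003089 mol.
mass of C6H8O6 = 0.003089 x 176.12 = 0.5440 g.
% purity = 0.5440 / 2.9866 x 100 = 18.2%.

18.2%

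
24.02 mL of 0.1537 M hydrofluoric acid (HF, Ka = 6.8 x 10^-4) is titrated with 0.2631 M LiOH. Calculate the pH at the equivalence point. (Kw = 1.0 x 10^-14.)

n(HF) = 0.1537 x 0.02402 = 0.003692 mol; V(LiOH) at equivalence = 0.003692/0.2631 = 0.01403 L.
At equivalence all the acid is converted to F-; total volume = 0.02402 + 0.01403 = 0.03805 L, so [F-] = 0.003692/0.03805 = 0.09702 M.
Kb = Kw/Ka = 1.0e-14 / 6.8 x 10^-4 = 1.47e-11.
[OH^-] = sqrt(Kb x [F-]) = sqrt(1.47e-11 x 0.09702) = 1.19e-6 M.
pOH = 5.92, so pH = 14.00 - 5.92 = 8.08.

8.08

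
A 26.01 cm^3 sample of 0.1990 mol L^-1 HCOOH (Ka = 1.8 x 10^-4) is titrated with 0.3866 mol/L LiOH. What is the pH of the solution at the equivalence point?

8.43

n(HCOOH) = 0.1990 x 0.02601 = 0.005176 mol; V(LiOH) at equivalence = 0.005176/0.3866 = 0.01339 L.
At equivalence all the acid is converted to HCOO-; total volume = 0.02601 + 0.01339 = 0.03940 L, so [HCOO-] = 0.005176/0.03940 = 0.1314 M.
Kb = Kw/Ka = 1.0e-14 / 1.8 x 10^-4 = 5.56e-11.
[OH^-] = sqrt(Kb x [HCOO-]) = sqrt(5.56e-11 x 0.1314) = 2.70e-6 M.
pOH = 5.57, so pH = 14.00 - 5.57 = 8.43.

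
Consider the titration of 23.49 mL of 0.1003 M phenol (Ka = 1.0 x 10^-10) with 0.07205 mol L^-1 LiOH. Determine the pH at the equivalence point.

n(C6H5OH) = 0.1003 x 0.02349 = 0.002356 mol; V(LiOH) at equivalence = 0.002356/0.07205 = 0.03270 L.
At equivalence all the acid is converted to C6H5O-; total volume = 0.02349 + 0.03270 = 0.05619 L, so [C6H5O-] = 0.002356/0.05619 = 0.04193 M.
Kb = Kw/Ka = 1.0e-14 / 1.0 x 10^-10 = 0.000100.
[OH^-] = sqrt(Kb x [C6H5O-]) = sqrt(0.000100 x 0.04193) = 0.00205 M.
pOH = 2.69, so pH = 14.00 - 2.69 = 11.31.

11.31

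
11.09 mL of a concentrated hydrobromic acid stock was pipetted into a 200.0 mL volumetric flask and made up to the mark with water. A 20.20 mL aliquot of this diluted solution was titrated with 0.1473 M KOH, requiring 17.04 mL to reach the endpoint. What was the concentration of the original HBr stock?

n(KOH) = 0.1473 x 0.01704 = 0.002510 mol.
n(HBr) in the aliquot = 0.002510 mol.
[diluted HBr] = 0.002510 / 0.02020 = 0.1243 M.
Dilution factor = 200.0/11.09 = 18.03, so [stock] = 0.1243 x 18.03 = 2.24 M.

2.24 M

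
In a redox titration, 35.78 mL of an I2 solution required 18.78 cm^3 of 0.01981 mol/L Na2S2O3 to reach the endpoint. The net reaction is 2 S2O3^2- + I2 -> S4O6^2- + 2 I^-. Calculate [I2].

n(Na2S2O3) = 0.01981 x 0.01878 = 0.0003720 mol.
From the balanced equation, 2 mol Na2S2O3 reacts with 1 mol I2, so n(I2) = 0.0003720 x 1/2 = 0.0001860 mol.
[I2] = 0.0001860 / 0.03578 L = 0.00520 M.

0.00520 M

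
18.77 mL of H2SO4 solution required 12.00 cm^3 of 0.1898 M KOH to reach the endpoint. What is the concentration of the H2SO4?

n(KOH) delivered = 0.1898 x 0.01200 = 0.002278 mol.
The reaction is 1 H2SO4 + 2 KOH, so n(H2SO4) = 0.002278 x 1/2 = 0.001139 mol.
[H2SO4] = 0.001139 mol / 0.01877 L = 0.0607 M.

0.0607 M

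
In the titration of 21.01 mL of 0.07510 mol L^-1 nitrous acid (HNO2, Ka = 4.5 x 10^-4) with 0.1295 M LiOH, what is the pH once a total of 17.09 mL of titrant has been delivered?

12.22

n(acid) = 0.07510 x 0.02101 = 0.001578 mol; n(LiOH) added = 0.1295 x 0.01709 = 0.002213 mol.
Base is in excess by 0.002213 - 0.001578 = 0.0006353 mol in a total volume of 0.03810 L.
[OH^-] = 0.0006353/0.03810 = 0.01667 M, so pOH = 1.78 and pH = 14.00 - 1.78 = 12.22.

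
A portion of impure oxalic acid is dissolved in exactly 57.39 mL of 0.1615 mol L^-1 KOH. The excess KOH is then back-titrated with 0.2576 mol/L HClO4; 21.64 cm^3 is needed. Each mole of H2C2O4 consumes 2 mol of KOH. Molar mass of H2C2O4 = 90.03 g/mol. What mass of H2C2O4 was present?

Total n(KOH) added = 0.1615 x 0.05739 = 0.009268 mol.
n(HClO4) used = 0.2576 x 0.02164 = 0.005574 mol, which equals the excess n(KOH).
So n(KOH) consumed by the sample = 0.009268 - 0.005574 = 0.003694 mol.
n(H2C2O4) = 0.003694 / 2 = 0.001847 mol.
mass = 0.001847 mol x 90.03 g/mol = 0.166 g.

0.166 g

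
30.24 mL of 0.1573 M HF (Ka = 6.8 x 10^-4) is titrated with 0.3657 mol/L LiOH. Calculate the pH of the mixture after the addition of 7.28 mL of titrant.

Initial n(HF) = 0.1573 x 0.03024 = 0.004757 mol.
n(LiOH) added = 0.3657 x 0.007280 = 0.002662 mol, converting that many moles of HF to F-.
Remaining n(HF) = 0.002094 mol; n(F-) = 0.002662 mol.
By Henderson-Hasselbalch, pH = pKa + log([A^-]/[HA]) = 3.17 + log(0.002662/0.002094) = 3.17 + (+0.10) = 3.27.

3.27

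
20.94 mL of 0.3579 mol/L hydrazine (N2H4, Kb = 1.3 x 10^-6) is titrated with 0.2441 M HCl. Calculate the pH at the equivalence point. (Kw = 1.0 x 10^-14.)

4.48

n(N2H4) = 0.3579 x 0.02094 = 0.007494 mol; V(HCl) at equivalence = 0.007494/0.2441 = 0.03070 L.
At equivalence the base is fully converted to N2H5+; total volume = 0.05164 L, so [N2H5+] = 0.007494/0.05164 = 0.1451 M.
Ka(N2H5+) = Kw/Kb = 1.0e-14 / 1.3 x 10^-6 = 7.69e-9.
[H^+] = sqrt(Ka x [N2H5+]) = sqrt(7.69e-9 x 0.1451) = 3.34e-5 M.
pH = -log(3.34e-5) = 4.48.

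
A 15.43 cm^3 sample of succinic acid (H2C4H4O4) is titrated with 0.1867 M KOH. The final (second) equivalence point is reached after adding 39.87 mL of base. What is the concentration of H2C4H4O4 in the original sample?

n(KOH) = 0.1867 x 0.03987 = 0.007444 mol.
At the final (second) equivalence point, 2 mol OH^- react per mol H2C4H4O4, so n(H2C4H4O4) = 0.007444 / 2 = 0.003722 mol.
[H2C4H4O4] = 0.003722 / 0.01543 L = 0.241 M.

0.241 M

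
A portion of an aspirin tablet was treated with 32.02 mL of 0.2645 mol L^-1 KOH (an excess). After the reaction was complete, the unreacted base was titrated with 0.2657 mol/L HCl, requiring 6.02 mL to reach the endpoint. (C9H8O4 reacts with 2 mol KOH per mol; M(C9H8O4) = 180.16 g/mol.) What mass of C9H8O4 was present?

0.619 g

Total n(KOH) added = 0.2645 x 0.03202 = 0.008469 mol.
n(HCl) used = 0.2657 x 0.006020 = 0.001600 mol, which equals the excess n(KOH).
So n(KOH) consumed by the sample = 0.008469 - 0.001600 = 0.006870 mol.
n(C9H8O4) = 0.006870 / 2 = 0.003435 mol.
mass = 0.003435 mol x 180.16 g/mol = 0.619 g.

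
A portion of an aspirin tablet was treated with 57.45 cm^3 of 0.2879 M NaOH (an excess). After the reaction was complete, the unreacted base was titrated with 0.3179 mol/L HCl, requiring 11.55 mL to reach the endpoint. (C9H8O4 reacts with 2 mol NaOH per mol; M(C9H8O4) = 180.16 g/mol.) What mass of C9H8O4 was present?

1.16 g

Total n(NaOH) added = 0.2879 x 0.05745 = 0.01654 mol.
n(HCl) used = 0.3179 x 0.01155 = 0.003672 mol, which equals the excess n(NaOH).
So n(NaOH) consumed by the sample = 0.01654 - 0.003672 = 0.01287 mol.
n(C9H8O4) = 0.01287 / 2 = 0.006434 mol.
mass = 0.006434 mol x 180.16 g/mol = 1.16 g.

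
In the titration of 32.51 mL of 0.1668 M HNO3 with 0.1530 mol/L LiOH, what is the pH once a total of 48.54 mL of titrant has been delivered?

12.39

n(acid) = 0.1668 x 0.03251 = 0.005423 mol; n(LiOH) added = 0.1530 x 0.04854 = 0.007427 mol.
Base is in excess by 0.007427 - 0.005423 = 0.002004 mol in a total volume of 0.08105 L.
[OH^-] = 0.002004/0.08105 = 0.02472 M, so pOH = 1.61 and pH = 14.00 - 1.61 = 12.39.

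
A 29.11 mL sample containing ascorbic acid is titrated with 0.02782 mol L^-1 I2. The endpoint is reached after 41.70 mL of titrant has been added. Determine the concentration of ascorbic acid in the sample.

n(I2) = 0.02782 x 0.04170 = 0.001160 mol.
From the balanced equation, 1 mol I2 reacts with 1 mol ascorbic acid, so n(ascorbic acid) = 0.001160 x 1/1 = 0.001160 mol.
[ascorbic acid] = 0.001160 / 0.02911 L = 0.0399 M.

0.0399 M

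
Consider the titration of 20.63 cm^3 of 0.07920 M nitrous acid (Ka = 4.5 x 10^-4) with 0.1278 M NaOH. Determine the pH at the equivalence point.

8.02

n(HNO2) = 0.07920 x 0.02063 = 0.001634 mol; V(NaOH) at equivalence = 0.001634/0.1278 = 0.01278 L.
At equivalence all the acid is converted to NO2-; total volume = 0.02063 + 0.01278 = 0.03341 L, so [NO2-] = 0.001634/0.03341 = 0.04890 M.
Kb = Kw/Ka = 1.0e-14 / 4.5 x 10^-4 = 2.22e-11.
[OH^-] = sqrt(Kb x [NO2-]) = sqrt(2.22e-11 x 0.04890) = 1.04e-6 M.
pOH = 5.98, so pH = 14.00 - 5.98 = 8.02.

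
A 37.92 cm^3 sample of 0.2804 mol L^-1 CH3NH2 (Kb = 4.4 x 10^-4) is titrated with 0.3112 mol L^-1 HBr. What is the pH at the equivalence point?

5.74

n(CH3NH2) = 0.2804 x 0.03792 = 0.01063 mol; V(HBr) at equivalence = 0.01063/0.3112 = 0.03417 L.
At equivalence the base is fully converted to CH3NH3+; total volume = 0.07209 L, so [CH3NH3+] = 0.01063/0.07209 = 0.1475 M.
Ka(CH3NH3+) = Kw/Kb = 1.0e-14 / 4.4 x 10^-4 = 2.27e-11.
[H^+] = sqrt(Ka x [CH3NH3+]) = sqrt(2.27e-11 x 0.1475) = 1.83e-6 M.
pH = -log(1.83e-6) = 5.74.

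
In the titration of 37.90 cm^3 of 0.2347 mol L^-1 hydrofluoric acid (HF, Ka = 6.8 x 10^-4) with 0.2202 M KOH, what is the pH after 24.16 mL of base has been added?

3.34

Initial n(HF) = 0.2347 x 0.03790 = 0.008895 mol.
n(KOH) added = 0.2202 x 0.02416 = 0.005320 mol, converting that many moles of HF to F-.
Remaining n(HF) = 0.003575 mol; n(F-) = 0.005320 mol.
By Henderson-Hasselbalch, pH = pKa + log([A^-]/[HA]) = 3.17 + log(0.005320/0.003575) = 3.17 + (+0.17) = 3.34.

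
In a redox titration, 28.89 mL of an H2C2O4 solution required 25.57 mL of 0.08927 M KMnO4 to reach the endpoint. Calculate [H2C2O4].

n(KMnO4) = 0.08927 x 0.02557 = 0.002283 mol.
From the balanced equation, 2 mol KMnO4 reacts with 5 mol H2C2O4, so n(H2C2O4) = 0.002283 x 5/2 = 0.005707 mol.
[H2C2O4] = 0.005707 / 0.02889 L = 0.198 M.

0.198 M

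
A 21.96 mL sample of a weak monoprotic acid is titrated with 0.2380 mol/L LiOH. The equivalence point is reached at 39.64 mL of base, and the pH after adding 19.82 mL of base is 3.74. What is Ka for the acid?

1.8 x 10^-4

19.82 mL is half of the equivalence volume, so this is the half-equivalence point where [HA] = [A^-].
At half-equivalence pH = pKa, so pKa = 3.74.
Ka = 10^(-3.74) = 1.8 x 10^-4.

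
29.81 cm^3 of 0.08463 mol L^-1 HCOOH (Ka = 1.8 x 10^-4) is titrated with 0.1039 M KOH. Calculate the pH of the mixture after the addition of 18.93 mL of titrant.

4.29

Initial n(HCOOH) = 0.08463 x 0.02981 = 0.002523 mol.
n(KOH) added = 0.1039 x 0.01893 = 0.001967 mol, converting that many moles of HCOOH to HCOO-.
Remaining n(HCOOH) = 0.0005560 mol; n(HCOO-) = 0.001967 mol.
By Henderson-Hasselbalch, pH = pKa + log([A^-]/[HA]) = 3.74 + log(0.001967/0.0005560) = 3.74 + (+0.55) = 4.29.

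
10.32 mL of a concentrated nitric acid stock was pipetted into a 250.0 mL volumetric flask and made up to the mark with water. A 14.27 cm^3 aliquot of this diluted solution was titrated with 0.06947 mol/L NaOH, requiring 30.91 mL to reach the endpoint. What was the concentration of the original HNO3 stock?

3.65 M

n(NaOH) = 0.06947 x 0.03091 = 0.002147 mol.
n(HNO3) in the aliquot = 0.002147 mol.
[diluted HNO3] = 0.002147 / 0.01427 = 0.1505 M.
Dilution factor = 250.0/10.32 = 24.22, so [stock] = 0.1505 x 24.22 = 3.65 M.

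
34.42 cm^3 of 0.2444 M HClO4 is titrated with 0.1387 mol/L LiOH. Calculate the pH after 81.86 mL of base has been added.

12.40

n(acid) = 0.2444 x 0.03442 = 0.008412 mol; n(LiOH) added = 0.1387 x 0.08186 = 0.01135 mol.
Base is in excess by 0.01135 - 0.008412 = 0.002942 mol in a total volume of 0.1163 L.
[OH^-] = 0.002942/0.1163 = 0.02530 M, so pOH = 1.60 and pH = 14.00 - 1.60 = 12.40.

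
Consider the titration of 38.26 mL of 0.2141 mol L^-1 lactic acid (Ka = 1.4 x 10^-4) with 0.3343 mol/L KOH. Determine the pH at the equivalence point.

8.48

n(HC3H5O3) = 0.2141 x 0.03826 = 0.008191 mol; V(KOH) at equivalence = 0.008191/0.3343 = 0.02450 L.
At equivalence all the acid is converted to C3H5O3-; total volume = 0.03826 + 0.02450 = 0.06276 L, so [C3H5O3-] = 0.008191/0.06276 = 0.1305 M.
Kb = Kw/Ka = 1.0e-14 / 1.4 x 10^-4 = 7.14e-11.
[OH^-] = sqrt(Kb x [C3H5O3-]) = sqrt(7.14e-11 x 0.1305) = 3.05e-6 M.
pOH = 5.52, so pH = 14.00 - 5.52 = 8.48.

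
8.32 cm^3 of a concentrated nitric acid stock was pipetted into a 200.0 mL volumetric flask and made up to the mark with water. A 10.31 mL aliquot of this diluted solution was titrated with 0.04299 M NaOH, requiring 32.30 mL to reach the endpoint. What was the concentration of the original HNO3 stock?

n(NaOH) = 0.04299 x 0.03230 = 0.001389 mol.
n(HNO3) in the aliquot = 0.001389 mol.
[diluted HNO3] = 0.001389 / 0.01031 = 0.1347 M.
Dilution factor = 200.0/8.320 = 24.04, so [stock] = 0.1347 x 24.04 = 3.24 M.

3.24 M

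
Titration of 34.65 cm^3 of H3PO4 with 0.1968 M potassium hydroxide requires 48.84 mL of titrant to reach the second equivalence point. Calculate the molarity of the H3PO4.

0.139 M

n(KOH) = 0.1968 x 0.04884 = 0.009612 mol.
At the second equivalence point, 2 mol OH^- react per mol H3PO4, so n(H3PO4) = 0.009612 / 2 = 0.004806 mol.
[H3PO4] = 0.004806 / 0.03465 L = 0.139 M.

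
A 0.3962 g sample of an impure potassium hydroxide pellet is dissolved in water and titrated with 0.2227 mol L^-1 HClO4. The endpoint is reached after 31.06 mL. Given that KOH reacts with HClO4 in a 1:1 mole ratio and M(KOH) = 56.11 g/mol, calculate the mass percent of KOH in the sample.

98.0%

n(HClO4) = 0.2227 x 0.03106 = 0.006917 mol.
n(KOH) = 0.006917 / 1 = 0.006917 mol.
mass of KOH = 0.006917 x 56.11 = 0.3881 g.
% purity = 0.3881 / 0.3962 x 100 = 98.0%.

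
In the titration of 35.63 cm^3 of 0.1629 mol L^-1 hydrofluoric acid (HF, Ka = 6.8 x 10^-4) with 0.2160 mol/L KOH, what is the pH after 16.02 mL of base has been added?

3.34

Initial n(HF) = 0.1629 x 0.03563 = 0.005804 mol.
n(KOH) added = 0.2160 x 0.01602 = 0.003460 mol, converting that many moles of HF to F-.
Remaining n(HF) = 0.002344 mol; n(F-) = 0.003460 mol.
By Henderson-Hasselbalch, pH = pKa + log([A^-]/[HA]) = 3.17 + log(0.003460/0.002344) = 3.17 + (+0.17) = 3.34.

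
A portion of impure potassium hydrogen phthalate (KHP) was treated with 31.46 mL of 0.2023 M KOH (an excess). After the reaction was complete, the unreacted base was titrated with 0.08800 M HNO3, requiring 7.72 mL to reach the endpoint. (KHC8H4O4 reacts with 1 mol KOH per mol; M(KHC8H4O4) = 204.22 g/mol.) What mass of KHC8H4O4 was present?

Total n(KOH) added = 0.2023 x 0.03146 = 0.006364 mol.
n(HNO3) used = 0.08800 x 0.007720 = 0.0006794 mol, which equals the excess n(KOH).
So n(KOH) consumed by the sample = 0.006364 - 0.0006794 = 0.005685 mol.
n(KHC8H4O4) = 0.005685 / 1 = 0.005685 mol.
mass = 0.005685 mol x 204.22 g/mol = 1.16 g.

1.16 g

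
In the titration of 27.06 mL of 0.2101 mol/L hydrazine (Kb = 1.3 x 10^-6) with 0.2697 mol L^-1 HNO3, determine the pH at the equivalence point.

4.52

n(N2H4) = 0.2101 x 0.02706 = 0.005685 mol; V(HNO3) at equivalence = 0.005685/0.2697 = 0.02108 L.
At equivalence the base is fully converted to N2H5+; total volume = 0.04814 L, so [N2H5+] = 0.005685/0.04814 = 0.1181 M.
Ka(N2H5+) = Kw/Kb = 1.0e-14 / 1.3 x 10^-6 = 7.69e-9.
[H^+] = sqrt(Ka x [N2H5+]) = sqrt(7.69e-9 x 0.1181) = 3.01e-5 M.
pH = -log(3.01e-5) = 4.52.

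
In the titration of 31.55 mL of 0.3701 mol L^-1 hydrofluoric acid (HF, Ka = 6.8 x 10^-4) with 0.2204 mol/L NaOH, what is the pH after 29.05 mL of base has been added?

3.25

Initial n(HF) = 0.3701 x 0.03155 = 0.01168 mol.
n(NaOH) added = 0.2204 x 0.02905 = 0.006403 mol, converting that many moles of HF to F-.
Remaining n(HF) = 0.005274 mol; n(F-) = 0.006403 mol.
By Henderson-Hasselbalch, pH = pKa + log([A^-]/[HA]) = 3.17 + log(0.006403/0.005274) = 3.17 + (+0.08) = 3.25.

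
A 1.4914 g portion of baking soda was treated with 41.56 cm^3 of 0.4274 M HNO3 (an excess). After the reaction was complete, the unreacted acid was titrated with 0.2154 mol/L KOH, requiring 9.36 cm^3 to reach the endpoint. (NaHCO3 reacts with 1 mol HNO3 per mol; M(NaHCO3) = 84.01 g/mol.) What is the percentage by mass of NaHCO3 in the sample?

88.7%

Total n(HNO3) added = 0.4274 x 0.04156 = 0.01776 mol.
n(KOH) used = 0.2154 x 0.009360 = 0.002016 mol, which equals the excess n(HNO3).
So n(HNO3) consumed by the sample = 0.01776 - 0.002016 = 0.01575 mol.
n(NaHCO3) = 0.01575 / 1 = 0.01575 mol.
mass NaHCO3 = 0.01575 x 84.01 = 1.323 g, so %NaHCO3 = 1.323/1.4914 x 100 = 88.7%.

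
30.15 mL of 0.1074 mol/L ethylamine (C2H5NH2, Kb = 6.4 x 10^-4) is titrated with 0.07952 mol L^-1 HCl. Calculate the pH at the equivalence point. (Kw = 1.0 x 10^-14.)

n(C2H5NH2) = 0.1074 x 0.03015 = 0.003238 mol; V(HCl) at equivalence = 0.003238/0.07952 = 0.04072 L.
At equivalence the base is fully converted to C2H5NH3+; total volume = 0.07087 L, so [C2H5NH3+] = 0.003238/0.07087 = 0.04569 M.
Ka(C2H5NH3+) = Kw/Kb = 1.0e-14 / 6.4 x 10^-4 = 1.56e-11.
[H^+] = sqrt(Ka x [C2H5NH3+]) = sqrt(1.56e-11 x 0.04569) = 8.45e-7 M.
pH = -log(8.45e-7) = 6.07.

6.07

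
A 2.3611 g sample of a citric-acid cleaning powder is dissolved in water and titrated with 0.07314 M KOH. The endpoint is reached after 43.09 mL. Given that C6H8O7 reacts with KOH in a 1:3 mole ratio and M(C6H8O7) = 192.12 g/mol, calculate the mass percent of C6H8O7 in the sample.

n(KOH) = 0.07314 x 0.04309 = 0.003152 mol.
n(C6H8O7) = 0.003152 / 3 = 0.001051 mol.
mass of C6H8O7 = 0.001051 x 192.12 = 0.2018 g.
% purity = 0.2018 / 2.3611 x 100 = 8.55%.

8.55%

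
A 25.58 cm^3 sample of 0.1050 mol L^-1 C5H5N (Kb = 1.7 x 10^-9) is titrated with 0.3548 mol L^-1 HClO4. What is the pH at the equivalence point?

n(C5H5N) = 0.1050 x 0.02558 = 0.002686 mol; V(HClO4) at equivalence = 0.002686/0.3548 = 0.007570 L.
At equivalence the base is fully converted to C5H5NH+; total volume = 0.03315 L, so [C5H5NH+] = 0.002686/0.03315 = 0.08102 M.
Ka(C5H5NH+) = Kw/Kb = 1.0e-14 / 1.7 x 10^-9 = 5.88e-6.
[H^+] = sqrt(Ka x [C5H5NH+]) = sqrt(5.88e-6 x 0.08102) = 0.000690 M.
pH = -log(0.000690) = 3.16.

3.16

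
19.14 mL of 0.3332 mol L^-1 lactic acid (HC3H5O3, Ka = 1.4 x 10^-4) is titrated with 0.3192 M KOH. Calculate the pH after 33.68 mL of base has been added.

n(acid) = 0.3332 x 0.01914 = 0.006377 mol; n(KOH) added = 0.3192 x 0.03368 = 0.01075 mol.
Base is in excess by 0.01075 - 0.006377 = 0.004373 mol in a total volume of 0.05282 L.
[OH^-] = 0.004373/0.05282 = 0.08279 M, so pOH = 1.08 and pH = 14.00 - 1.08 = 12.92.

12.92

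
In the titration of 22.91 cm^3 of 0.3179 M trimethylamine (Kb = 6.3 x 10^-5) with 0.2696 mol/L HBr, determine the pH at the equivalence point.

n((CH3)3N) = 0.3179 x 0.02291 = 0.007283 mol; V(HBr) at equivalence = 0.007283/0.2696 = 0.02701 L.
At equivalence the base is fully converted to (CH3)3NH+; total volume = 0.04992 L, so [(CH3)3NH+] = 0.007283/0.04992 = 0.1459 M.
Ka((CH3)3NH+) = Kw/Kb = 1.0e-14 / 6.3 x 10^-5 = 1.59e-10.
[H^+] = sqrt(Ka x [(CH3)3NH+]) = sqrt(1.59e-10 x 0.1459) = 4.81e-6 M.
pH = -log(4.81e-6) = 5.32.

5.32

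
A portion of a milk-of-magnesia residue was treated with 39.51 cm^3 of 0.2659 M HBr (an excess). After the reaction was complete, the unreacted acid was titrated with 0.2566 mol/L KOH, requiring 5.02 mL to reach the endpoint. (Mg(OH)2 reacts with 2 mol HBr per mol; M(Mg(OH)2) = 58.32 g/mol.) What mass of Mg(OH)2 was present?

0.269 g

Total n(HBr) added = 0.2659 x 0.03951 = 0.01051 mol.
n(KOH) used = 0.2566 x 0.005020 = 0.001288 mol, which equals the excess n(HBr).
So n(HBr) consumed by the sample = 0.01051 - 0.001288 = 0.009218 mol.
n(Mg(OH)2) = 0.009218 / 2 = 0.004609 mol.
mass = 0.004609 mol x 58.32 g/mol = 0.269 g.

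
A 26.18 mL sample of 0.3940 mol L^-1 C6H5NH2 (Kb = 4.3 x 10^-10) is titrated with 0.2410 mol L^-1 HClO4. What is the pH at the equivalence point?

n(C6H5NH2) = 0.3940 x 0.02618 = 0.01031 mol; V(HClO4) at equivalence = 0.01031/0.2410 = 0.04280 L.
At equivalence the base is fully converted to C6H5NH3+; total volume = 0.06898 L, so [C6H5NH3+] = 0.01031/0.06898 = 0.1495 M.
Ka(C6H5NH3+) = Kw/Kb = 1.0e-14 / 4.3 x 10^-10 = 2.33e-5.
[H^+] = sqrt(Ka x [C6H5NH3+]) = sqrt(2.33e-5 x 0.1495) = 0.00186 M.
pH = -log(0.00186) = 2.73.

2.73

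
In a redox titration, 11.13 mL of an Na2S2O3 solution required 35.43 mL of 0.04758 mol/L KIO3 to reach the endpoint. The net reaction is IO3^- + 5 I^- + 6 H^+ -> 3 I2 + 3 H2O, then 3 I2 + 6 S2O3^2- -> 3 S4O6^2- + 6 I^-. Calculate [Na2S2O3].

n(KIO3) = 0.04758 x 0.03543 = 0.001686 mol.
From the balanced equation, 1 mol KIO3 reacts with 6 mol Na2S2O3, so n(Na2S2O3) = 0.001686 x 6/1 = 0.01011 mol.
[Na2S2O3] = 0.01011 / 0.01113 L = 0.909 M.

0.909 M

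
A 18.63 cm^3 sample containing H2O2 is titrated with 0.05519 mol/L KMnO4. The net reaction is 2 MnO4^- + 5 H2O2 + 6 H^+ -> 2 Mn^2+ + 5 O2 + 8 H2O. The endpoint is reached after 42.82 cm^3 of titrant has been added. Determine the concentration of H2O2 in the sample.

n(KMnO4) = 0.05519 x 0.04282 = 0.002363 mol.
From the balanced equation, 2 mol KMnO4 reacts with 5 mol H2O2, so n(H2O2) = 0.002363 x 5/2 = 0.005908 mol.
[H2O2] = 0.005908 / 0.01863 L = 0.317 M.

0.317 M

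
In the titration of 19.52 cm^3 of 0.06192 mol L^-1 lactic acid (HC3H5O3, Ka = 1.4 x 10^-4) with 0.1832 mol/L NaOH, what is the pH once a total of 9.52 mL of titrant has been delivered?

12.27

n(acid) = 0.06192 x 0.01952 = 0.001209 mol; n(NaOH) added = 0.1832 x 0.009520 = 0.001744 mol.
Base is in excess by 0.001744 - 0.001209 = 0.0005354 mol in a total volume of 0.02904 L.
[OH^-] = 0.0005354/0.02904 = 0.01844 M, so pOH = 1.73 and pH = 14.00 - 1.73 = 12.27.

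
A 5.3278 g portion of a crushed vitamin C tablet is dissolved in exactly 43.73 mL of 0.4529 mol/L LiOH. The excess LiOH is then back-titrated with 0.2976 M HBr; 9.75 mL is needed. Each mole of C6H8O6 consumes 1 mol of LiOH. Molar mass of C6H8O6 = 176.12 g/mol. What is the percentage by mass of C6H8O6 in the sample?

55.9%

Total n(LiOH) added = 0.4529 x 0.04373 = 0.01981 mol.
n(HBr) used = 0.2976 x 0.009750 = 0.002902 mol, which equals the excess n(LiOH).
So n(LiOH) consumed by the sample = 0.01981 - 0.002902 = 0.01690 mol.
n(C6H8O6) = 0.01690 / 1 = 0.01690 mol.
mass C6H8O6 = 0.01690 x 176.12 = 2.977 g, so %C6H8O6 = 2.977/5.3278 x 100 = 55.9%.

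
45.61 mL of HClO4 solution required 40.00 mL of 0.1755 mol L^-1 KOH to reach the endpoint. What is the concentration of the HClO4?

0.154 M

n(KOH) delivered = 0.1755 x 0.04000 = 0.007020 mol.
For a 1:1 reaction, n(HClO4) = 0.007020 mol.
[HClO4] = 0.007020 mol / 0.04561 L = 0.154 M.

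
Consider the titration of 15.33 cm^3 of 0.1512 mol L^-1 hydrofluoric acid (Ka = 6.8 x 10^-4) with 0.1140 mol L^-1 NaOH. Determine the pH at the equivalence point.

n(HF) = 0.1512 x 0.01533 = 0.002318 mol; V(NaOH) at equivalence = 0.002318/0.1140 = 0.02033 L.
At equivalence all the acid is converted to F-; total volume = 0.01533 + 0.02033 = 0.03566 L, so [F-] = 0.002318/0.03566 = 0.06500 M.
Kb = Kw/Ka = 1.0e-14 / 6.8 x 10^-4 = 1.47e-11.
[OH^-] = sqrt(Kb x [F-]) = sqrt(1.47e-11 x 0.06500) = 9.78e-7 M.
pOH = 6.01, so pH = 14.00 - 6.01 = 7.99.

7.99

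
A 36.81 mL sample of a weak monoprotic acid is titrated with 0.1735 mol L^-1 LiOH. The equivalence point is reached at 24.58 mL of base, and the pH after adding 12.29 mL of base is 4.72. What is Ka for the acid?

1.9 x 10^-5

12.29 mL is half of the equivalence volume, so this is the half-equivalence point where [HA] = [A^-].
At half-equivalence pH = pKa, so pKa = 4.72.
Ka = 10^(-4.72) = 1.9 x 10^-5.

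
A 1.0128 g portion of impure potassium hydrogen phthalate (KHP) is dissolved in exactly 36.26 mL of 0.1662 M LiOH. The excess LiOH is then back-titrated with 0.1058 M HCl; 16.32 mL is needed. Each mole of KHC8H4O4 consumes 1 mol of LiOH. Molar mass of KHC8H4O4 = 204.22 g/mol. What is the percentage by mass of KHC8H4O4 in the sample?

Total n(LiOH) added = 0.1662 x 0.03626 = 0.006026 mol.
n(HCl) used = 0.1058 x 0.01632 = 0.001727 mol, which equals the excess n(LiOH).
So n(LiOH) consumed by the sample = 0.006026 - 0.001727 = 0.004300 mol.
n(KHC8H4O4) = 0.004300 / 1 = 0.004300 mol.
mass KHC8H4O4 = 0.004300 x 204.22 = 0.8781 g, so %KHC8H4O4 = 0.8781/1.0128 x 100 = 86.7%.

86.7%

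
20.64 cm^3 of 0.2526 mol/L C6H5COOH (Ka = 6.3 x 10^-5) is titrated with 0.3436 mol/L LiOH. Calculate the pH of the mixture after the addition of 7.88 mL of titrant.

Initial n(C6H5COOH) = 0.2526 x 0.02064 = 0.005214 mol.
n(LiOH) added = 0.3436 x 0.007880 = 0.002708 mol, converting that many moles of C6H5COOH to C6H5COO-.
Remaining n(C6H5COOH) = 0.002506 mol; n(C6H5COO-) = 0.002708 mol.
By Henderson-Hasselbalch, pH = pKa + log([A^-]/[HA]) = 4.20 + log(0.002708/0.002506) = 4.20 + (+0.03) = 4.23.

4.23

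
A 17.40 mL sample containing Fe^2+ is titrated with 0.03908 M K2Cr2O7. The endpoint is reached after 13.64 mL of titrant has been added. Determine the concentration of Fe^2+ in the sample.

0.184 M

n(K2Cr2O7) = 0.03908 x 0.01364 = 0.0005331 mol.
From the balanced equation, 1 mol K2Cr2O7 reacts with 6 mol Fe^2+, so n(Fe^2+) = 0.0005331 x 6/1 = 0.003198 mol.
[Fe^2+] = 0.003198 / 0.01740 L = 0.184 M.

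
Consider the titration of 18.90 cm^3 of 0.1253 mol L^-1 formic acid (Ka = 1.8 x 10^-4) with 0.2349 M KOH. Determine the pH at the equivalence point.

8.33

n(HCOOH) = 0.1253 x 0.01890 = 0.002368 mol; V(KOH) at equivalence = 0.002368/0.2349 = 0.01008 L.
At equivalence all the acid is converted to HCOO-; total volume = 0.01890 + 0.01008 = 0.02898 L, so [HCOO-] = 0.002368/0.02898 = 0.08171 M.
Kb = Kw/Ka = 1.0e-14 / 1.8 x 10^-4 = 5.56e-11.
[OH^-] = sqrt(Kb x [HCOO-]) = sqrt(5.56e-11 x 0.08171) = 2.13e-6 M.
pOH = 5.67, so pH = 14.00 - 5.67 = 8.33.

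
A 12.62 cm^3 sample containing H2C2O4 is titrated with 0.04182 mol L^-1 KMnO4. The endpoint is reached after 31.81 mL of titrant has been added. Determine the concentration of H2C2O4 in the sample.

0.264 M

n(KMnO4) = 0.04182 x 0.03181 = 0.001330 mol.
From the balanced equation, 2 mol KMnO4 reacts with 5 mol H2C2O4, so n(H2C2O4) = 0.001330 x 5/2 = 0.003326 mol.
[H2C2O4] = 0.003326 / 0.01262 L = 0.264 M.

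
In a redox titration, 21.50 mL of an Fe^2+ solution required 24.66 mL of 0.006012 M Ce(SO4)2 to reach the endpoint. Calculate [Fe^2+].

n(Ce(SO4)2) = 0.006012 x 0.02466 = 0.0001483 mol.
From the balanced equation, 1 mol Ce(SO4)2 reacts with 1 mol Fe^2+, so n(Fe^2+) = 0.0001483 x 1/1 = 0.0001483 mol.
[Fe^2+] = 0.0001483 / 0.02150 L = 0.00690 M.

0.00690 M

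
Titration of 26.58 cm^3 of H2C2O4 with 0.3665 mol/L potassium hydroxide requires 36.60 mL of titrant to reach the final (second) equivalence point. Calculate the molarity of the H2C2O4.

n(KOH) = 0.3665 x 0.03660 = 0.01341 mol.
At the final (second) equivalence point, 2 mol OH^- react per mol H2C2O4, so n(H2C2O4) = 0.01341 / 2 = 0.006707 mol.
[H2C2O4] = 0.006707 / 0.02658 L = 0.252 M.

0.252 M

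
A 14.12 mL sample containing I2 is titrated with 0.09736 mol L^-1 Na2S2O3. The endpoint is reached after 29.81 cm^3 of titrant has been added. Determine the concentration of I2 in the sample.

0.103 M

n(Na2S2O3) = 0.09736 x 0.02981 = 0.002902 mol.
From the balanced equation, 2 mol Na2S2O3 reacts with 1 mol I2, so n(I2) = 0.002902 x 1/2 = 0.001451 mol.
[I2] = 0.001451 / 0.01412 L = 0.103 M.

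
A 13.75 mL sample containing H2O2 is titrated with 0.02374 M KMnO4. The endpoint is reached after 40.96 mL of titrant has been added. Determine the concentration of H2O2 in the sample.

n(KMnO4) = 0.02374 x 0.04096 = 0.0009724 mol.
From the balanced equation, 2 mol KMnO4 reacts with 5 mol H2O2, so n(H2O2) = 0.0009724 x 5/2 = 0.002431 mol.
[H2O2] = 0.002431 / 0.01375 L = 0.177 M.

0.177 M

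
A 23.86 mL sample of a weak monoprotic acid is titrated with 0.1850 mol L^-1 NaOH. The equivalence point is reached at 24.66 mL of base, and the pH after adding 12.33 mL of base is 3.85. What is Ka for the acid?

1.4 x 10^-4

12.33 mL is half of the equivalence volume, so this is the half-equivalence point where [HA] = [A^-].
At half-equivalence pH = pKa, so pKa = 3.85.
Ka = 10^(-3.85) = 1.4 x 10^-4.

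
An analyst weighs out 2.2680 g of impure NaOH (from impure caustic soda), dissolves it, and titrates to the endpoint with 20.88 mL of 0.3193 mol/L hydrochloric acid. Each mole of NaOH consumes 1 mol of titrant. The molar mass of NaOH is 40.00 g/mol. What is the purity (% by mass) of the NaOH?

11.8%

n(HCl) = 0.3193 x 0.02088 = 0.006667 mol.
n(NaOH) = 0.006667 / 1 = 0.006667 mol.
mass of NaOH = 0.006667 x 40.00 = 0.2667 g.
% purity = 0.2667 / 2.2680 x 100 = 11.8%.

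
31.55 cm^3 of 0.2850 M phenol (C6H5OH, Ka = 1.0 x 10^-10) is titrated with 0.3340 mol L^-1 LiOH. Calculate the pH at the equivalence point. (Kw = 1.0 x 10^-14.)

11.59

n(C6H5OH) = 0.2850 x 0.03155 = 0.008992 mol; V(LiOH) at equivalence = 0.008992/0.3340 = 0.02692 L.
At equivalence all the acid is converted to C6H5O-; total volume = 0.03155 + 0.02692 = 0.05847 L, so [C6H5O-] = 0.008992/0.05847 = 0.1538 M.
Kb = Kw/Ka = 1.0e-14 / 1.0 x 10^-10 = 0.000100.
[OH^-] = sqrt(Kb x [C6H5O-]) = sqrt(0.000100 x 0.1538) = 0.00392 M.
pOH = 2.41, so pH = 14.00 - 2.41 = 11.59.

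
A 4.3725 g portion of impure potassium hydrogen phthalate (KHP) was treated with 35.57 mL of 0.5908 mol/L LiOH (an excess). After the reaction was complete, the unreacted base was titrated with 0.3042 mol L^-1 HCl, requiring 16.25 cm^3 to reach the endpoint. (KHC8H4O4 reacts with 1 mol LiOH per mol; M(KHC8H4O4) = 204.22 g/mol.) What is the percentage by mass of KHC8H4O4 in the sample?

75.1%

Total n(LiOH) added = 0.5908 x 0.03557 = 0.02101 mol.
n(HCl) used = 0.3042 x 0.01625 = 0.004943 mol, which equals the excess n(LiOH).
So n(LiOH) consumed by the sample = 0.02101 - 0.004943 = 0.01607 mol.
n(KHC8H4O4) = 0.01607 / 1 = 0.01607 mol.
mass KHC8H4O4 = 0.01607 x 204.22 = 3.282 g, so %KHC8H4O4 = 3.282/4.3725 x 100 = 75.1%.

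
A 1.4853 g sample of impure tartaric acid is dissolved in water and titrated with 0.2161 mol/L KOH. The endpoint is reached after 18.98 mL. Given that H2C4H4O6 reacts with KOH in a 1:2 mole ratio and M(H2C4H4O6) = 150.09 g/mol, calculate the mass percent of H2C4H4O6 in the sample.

20.7%

n(KOH) = 0.2161 x 0.01898 = 0.004102 mol.
n(H2C4H4O6) = 0.004102 / 2 = 0.002051 mol.
mass of H2C4H4O6 = 0.002051 x 150.09 = 0.3078 g.
% purity = 0.3078 / 1.4853 x 100 = 20.7%.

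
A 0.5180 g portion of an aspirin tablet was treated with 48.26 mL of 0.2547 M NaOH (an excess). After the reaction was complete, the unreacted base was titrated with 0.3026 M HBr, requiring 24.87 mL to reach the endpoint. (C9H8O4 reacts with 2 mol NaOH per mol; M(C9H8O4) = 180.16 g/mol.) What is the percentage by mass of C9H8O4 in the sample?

82.9%

Total n(NaOH) added = 0.2547 x 0.04826 = 0.01229 mol.
n(HBr) used = 0.3026 x 0.02487 = 0.007526 mol, which equals the excess n(NaOH).
So n(NaOH) consumed by the sample = 0.01229 - 0.007526 = 0.004766 mol.
n(C9H8O4) = 0.004766 / 2 = 0.002383 mol.
mass C9H8O4 = 0.002383 x 180.16 = 0.4293 g, so %C9H8O4 = 0.4293/0.5180 x 100 = 82.9%.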